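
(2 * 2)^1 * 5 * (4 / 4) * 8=160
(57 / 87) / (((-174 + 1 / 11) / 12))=-2508 / 55477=-0.05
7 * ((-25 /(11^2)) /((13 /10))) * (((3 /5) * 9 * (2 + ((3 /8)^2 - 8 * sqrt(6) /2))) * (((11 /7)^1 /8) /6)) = 1.51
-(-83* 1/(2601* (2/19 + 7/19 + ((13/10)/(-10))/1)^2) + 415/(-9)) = 5715665935/123232201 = 46.38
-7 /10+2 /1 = 13 /10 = 1.30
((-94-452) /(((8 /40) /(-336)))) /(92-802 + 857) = 6240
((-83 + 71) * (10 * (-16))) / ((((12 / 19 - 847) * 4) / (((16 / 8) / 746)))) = -9120 / 5998213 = -0.00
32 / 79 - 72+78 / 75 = -139346 / 1975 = -70.55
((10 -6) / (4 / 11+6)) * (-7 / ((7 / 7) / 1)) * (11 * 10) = -484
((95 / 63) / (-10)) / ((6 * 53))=-19 / 40068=-0.00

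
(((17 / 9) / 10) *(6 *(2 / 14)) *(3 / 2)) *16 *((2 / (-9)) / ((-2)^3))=34 / 315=0.11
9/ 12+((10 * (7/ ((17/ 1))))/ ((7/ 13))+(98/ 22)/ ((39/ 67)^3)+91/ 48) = 5835376961/ 177482448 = 32.88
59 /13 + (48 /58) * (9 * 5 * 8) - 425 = -46194 /377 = -122.53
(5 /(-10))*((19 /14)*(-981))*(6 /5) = 798.81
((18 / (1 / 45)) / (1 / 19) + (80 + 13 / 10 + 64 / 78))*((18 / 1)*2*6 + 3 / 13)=5653976999 / 1690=3345548.52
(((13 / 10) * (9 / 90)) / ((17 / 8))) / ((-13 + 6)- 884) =-26 / 378675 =-0.00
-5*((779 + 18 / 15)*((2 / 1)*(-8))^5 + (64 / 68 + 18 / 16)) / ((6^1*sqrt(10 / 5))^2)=185435771777 / 3264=56812430.08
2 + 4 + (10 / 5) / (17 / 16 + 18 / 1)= 1862 / 305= 6.10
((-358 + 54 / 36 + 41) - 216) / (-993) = 1063 / 1986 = 0.54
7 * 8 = 56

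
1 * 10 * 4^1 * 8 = 320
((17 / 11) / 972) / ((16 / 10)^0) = 17 / 10692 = 0.00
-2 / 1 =-2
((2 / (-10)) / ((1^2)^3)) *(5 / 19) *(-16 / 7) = 16 / 133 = 0.12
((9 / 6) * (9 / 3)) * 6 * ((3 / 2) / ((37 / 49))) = 3969 / 74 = 53.64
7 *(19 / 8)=133 / 8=16.62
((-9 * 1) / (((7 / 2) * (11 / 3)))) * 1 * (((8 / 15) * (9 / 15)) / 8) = -54 / 1925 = -0.03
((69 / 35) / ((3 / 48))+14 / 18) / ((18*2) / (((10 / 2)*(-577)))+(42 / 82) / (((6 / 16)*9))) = 240851917 / 1037932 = 232.05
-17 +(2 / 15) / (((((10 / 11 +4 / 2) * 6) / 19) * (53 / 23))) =-1292633 / 76320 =-16.94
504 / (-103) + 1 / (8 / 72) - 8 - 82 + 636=56661 / 103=550.11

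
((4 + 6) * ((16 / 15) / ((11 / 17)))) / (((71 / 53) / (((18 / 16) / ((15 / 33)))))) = 10812 / 355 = 30.46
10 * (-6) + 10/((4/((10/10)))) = -115/2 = -57.50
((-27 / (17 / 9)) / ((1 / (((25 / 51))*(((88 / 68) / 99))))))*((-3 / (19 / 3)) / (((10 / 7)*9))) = 315 / 93347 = 0.00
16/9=1.78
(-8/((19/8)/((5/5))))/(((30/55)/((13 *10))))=-45760/57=-802.81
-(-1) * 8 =8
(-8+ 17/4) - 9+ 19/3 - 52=-58.42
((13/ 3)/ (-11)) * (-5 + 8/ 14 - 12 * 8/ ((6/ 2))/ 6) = 2665/ 693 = 3.85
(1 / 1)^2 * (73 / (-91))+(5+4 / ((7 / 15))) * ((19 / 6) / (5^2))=2503 / 2730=0.92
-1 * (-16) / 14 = 8 / 7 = 1.14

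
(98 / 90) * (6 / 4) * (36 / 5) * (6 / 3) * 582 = 342216 / 25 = 13688.64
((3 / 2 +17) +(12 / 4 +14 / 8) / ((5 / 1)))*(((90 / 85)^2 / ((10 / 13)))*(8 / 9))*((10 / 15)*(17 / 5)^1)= 121368 / 2125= 57.11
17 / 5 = 3.40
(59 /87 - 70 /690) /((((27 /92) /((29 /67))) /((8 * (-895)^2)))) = 5450571.44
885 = 885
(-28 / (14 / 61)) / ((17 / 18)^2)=-39528 / 289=-136.78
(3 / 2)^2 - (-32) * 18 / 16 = 153 / 4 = 38.25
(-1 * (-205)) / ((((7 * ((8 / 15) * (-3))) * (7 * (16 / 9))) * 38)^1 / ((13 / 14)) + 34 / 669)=-26743275 / 744078362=-0.04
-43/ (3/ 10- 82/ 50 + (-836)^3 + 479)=2150/ 29213828917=0.00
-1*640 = -640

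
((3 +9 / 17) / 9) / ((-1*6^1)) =-10 / 153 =-0.07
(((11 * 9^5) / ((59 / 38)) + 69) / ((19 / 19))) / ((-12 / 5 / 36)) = -370298295 / 59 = -6276242.29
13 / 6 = 2.17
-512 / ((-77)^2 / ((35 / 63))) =-0.05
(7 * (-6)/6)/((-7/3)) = 3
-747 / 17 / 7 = -747 / 119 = -6.28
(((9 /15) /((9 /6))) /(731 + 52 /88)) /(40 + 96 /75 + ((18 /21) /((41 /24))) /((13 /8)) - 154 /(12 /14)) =-164164 /41458197377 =-0.00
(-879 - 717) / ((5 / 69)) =-110124 / 5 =-22024.80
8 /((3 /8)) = 64 /3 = 21.33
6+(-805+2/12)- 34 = -4997/6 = -832.83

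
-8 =-8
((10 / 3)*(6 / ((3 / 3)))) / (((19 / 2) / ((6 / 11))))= 240 / 209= 1.15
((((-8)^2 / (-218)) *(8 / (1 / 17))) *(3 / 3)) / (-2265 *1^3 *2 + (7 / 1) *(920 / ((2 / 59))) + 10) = -0.00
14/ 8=7/ 4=1.75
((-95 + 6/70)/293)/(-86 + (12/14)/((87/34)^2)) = 4190703/1110861155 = 0.00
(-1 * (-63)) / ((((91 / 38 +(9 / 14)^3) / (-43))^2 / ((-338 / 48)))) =-2229607104145512 / 19238522209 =-115892.85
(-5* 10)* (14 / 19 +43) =-41550 / 19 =-2186.84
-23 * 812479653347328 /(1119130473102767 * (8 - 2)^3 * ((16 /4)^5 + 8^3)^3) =-12223143 /572994802228616704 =-0.00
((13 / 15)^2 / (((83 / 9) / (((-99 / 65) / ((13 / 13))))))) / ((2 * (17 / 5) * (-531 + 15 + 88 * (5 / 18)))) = 11583 / 312113200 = 0.00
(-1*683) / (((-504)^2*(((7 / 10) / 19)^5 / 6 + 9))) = -5284923803125 / 17689746498035661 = -0.00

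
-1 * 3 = -3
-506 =-506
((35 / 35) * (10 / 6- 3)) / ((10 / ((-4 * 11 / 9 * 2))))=176 / 135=1.30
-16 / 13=-1.23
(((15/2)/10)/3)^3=1/64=0.02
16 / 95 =0.17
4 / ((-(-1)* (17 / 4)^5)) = 4096 / 1419857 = 0.00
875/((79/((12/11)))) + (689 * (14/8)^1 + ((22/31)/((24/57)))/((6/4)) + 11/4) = 98734655/80817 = 1221.71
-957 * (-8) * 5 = 38280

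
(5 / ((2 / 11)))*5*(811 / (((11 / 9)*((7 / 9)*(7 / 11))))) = 18065025 / 98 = 184336.99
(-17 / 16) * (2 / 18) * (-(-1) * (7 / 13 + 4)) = -1003 / 1872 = -0.54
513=513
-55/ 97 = -0.57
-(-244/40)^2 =-3721/100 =-37.21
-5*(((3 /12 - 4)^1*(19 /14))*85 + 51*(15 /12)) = 103275 /56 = 1844.20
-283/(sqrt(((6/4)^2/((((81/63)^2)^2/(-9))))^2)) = -91692/2401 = -38.19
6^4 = 1296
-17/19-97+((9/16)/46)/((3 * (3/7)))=-1368827/13984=-97.89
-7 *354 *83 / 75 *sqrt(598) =-68558 *sqrt(598) / 25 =-67060.80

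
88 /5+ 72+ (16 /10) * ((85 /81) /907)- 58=11608466 /367335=31.60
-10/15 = -2/3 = -0.67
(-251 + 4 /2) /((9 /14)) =-387.33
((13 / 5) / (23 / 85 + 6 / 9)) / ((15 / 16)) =3536 / 1195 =2.96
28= 28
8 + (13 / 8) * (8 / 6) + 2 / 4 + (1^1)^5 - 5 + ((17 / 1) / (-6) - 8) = -25 / 6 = -4.17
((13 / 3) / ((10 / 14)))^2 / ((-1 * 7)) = -1183 / 225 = -5.26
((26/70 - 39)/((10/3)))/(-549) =676/32025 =0.02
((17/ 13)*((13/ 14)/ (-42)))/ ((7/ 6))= -17/ 686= -0.02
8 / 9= 0.89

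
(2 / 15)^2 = 4 / 225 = 0.02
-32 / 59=-0.54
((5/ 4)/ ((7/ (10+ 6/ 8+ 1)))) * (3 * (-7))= -705/ 16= -44.06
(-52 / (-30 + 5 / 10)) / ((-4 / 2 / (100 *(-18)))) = 93600 / 59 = 1586.44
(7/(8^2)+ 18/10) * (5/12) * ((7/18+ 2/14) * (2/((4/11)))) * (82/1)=18462587/96768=190.79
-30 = -30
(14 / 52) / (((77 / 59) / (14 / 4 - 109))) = -12449 / 572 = -21.76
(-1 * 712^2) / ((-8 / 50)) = 3168400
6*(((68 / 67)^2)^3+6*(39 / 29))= 144206510541852 / 2623293082901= 54.97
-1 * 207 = -207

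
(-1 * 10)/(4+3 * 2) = -1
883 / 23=38.39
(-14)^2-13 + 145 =328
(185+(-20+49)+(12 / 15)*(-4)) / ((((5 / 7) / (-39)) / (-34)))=9783228 / 25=391329.12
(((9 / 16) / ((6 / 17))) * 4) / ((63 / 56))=17 / 3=5.67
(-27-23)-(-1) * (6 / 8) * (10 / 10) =-197 / 4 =-49.25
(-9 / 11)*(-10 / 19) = 90 / 209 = 0.43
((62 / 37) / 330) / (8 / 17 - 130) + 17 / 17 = 1.00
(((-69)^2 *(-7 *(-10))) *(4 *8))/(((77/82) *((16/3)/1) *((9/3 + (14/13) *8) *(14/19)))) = 2892878820/11627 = 248806.99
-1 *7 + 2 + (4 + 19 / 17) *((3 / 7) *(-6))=-2161 / 119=-18.16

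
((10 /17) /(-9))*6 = -20 /51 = -0.39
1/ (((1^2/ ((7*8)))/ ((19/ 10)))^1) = 532/ 5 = 106.40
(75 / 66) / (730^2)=1 / 468952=0.00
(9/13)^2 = 81/169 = 0.48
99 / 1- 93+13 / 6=49 / 6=8.17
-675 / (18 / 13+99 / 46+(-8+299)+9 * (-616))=0.13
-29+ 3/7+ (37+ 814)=5757/7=822.43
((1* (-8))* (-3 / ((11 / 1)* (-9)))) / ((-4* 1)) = 2 / 33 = 0.06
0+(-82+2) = -80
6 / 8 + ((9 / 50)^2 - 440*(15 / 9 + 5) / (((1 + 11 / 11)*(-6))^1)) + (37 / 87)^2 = 1160931866 / 4730625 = 245.41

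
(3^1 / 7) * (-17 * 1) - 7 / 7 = -58 / 7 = -8.29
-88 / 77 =-8 / 7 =-1.14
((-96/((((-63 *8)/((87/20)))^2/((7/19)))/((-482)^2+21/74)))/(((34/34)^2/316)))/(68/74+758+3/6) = -1142219088683/4484520600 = -254.70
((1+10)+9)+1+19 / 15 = 334 / 15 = 22.27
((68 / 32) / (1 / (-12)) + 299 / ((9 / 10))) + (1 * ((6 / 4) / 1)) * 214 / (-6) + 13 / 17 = 38860 / 153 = 253.99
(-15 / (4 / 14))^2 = 11025 / 4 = 2756.25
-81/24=-27/8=-3.38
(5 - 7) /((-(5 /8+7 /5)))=0.99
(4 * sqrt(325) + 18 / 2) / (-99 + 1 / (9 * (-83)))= -7470 * sqrt(13) / 36977 - 6723 / 73954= -0.82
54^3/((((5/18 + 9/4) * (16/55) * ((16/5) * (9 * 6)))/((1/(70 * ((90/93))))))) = 745767/40768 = 18.29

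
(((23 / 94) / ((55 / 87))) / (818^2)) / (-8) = -2001 / 27674968640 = -0.00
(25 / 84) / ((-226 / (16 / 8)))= -25 / 9492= -0.00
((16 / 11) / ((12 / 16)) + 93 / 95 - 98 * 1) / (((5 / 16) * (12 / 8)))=-9538592 / 47025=-202.84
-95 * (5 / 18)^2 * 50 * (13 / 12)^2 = -10034375 / 23328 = -430.14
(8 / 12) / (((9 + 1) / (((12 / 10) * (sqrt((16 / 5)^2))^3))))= 8192 / 3125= 2.62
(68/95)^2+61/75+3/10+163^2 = 1438799381/54150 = 26570.63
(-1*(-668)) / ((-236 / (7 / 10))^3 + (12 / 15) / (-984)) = -281822520 / 16167434880343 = -0.00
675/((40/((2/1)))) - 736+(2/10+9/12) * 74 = -12639/20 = -631.95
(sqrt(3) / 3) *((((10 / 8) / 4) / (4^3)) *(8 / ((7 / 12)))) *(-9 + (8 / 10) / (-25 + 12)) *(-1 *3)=1767 *sqrt(3) / 2912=1.05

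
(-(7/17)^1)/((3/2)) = -14/51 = -0.27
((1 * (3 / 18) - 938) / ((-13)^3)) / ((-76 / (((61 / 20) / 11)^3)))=-1277222087 / 10667507136000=-0.00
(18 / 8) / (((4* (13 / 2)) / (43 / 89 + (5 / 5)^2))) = 297 / 2314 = 0.13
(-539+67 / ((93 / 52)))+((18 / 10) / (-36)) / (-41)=-38247167 / 76260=-501.54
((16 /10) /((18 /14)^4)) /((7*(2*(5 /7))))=9604 /164025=0.06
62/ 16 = 31/ 8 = 3.88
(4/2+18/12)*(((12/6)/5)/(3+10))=7/65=0.11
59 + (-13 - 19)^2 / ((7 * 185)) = 59.79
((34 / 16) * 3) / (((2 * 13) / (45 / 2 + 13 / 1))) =3621 / 416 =8.70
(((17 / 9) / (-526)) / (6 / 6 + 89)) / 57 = -0.00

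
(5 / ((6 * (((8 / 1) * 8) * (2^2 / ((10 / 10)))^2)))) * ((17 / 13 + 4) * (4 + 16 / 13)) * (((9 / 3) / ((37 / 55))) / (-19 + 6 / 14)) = -0.01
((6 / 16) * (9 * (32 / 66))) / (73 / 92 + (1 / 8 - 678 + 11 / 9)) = -0.00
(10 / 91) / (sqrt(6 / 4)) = 10 * sqrt(6) / 273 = 0.09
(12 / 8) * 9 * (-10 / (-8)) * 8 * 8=1080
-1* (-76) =76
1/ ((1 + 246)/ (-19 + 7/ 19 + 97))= 1489/ 4693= 0.32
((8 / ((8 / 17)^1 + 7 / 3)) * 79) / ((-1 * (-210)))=5372 / 5005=1.07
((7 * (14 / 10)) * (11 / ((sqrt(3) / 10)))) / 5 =1078 * sqrt(3) / 15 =124.48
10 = 10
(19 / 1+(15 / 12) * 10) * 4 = 126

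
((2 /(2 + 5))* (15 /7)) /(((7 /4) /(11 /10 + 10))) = 1332 /343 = 3.88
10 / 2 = 5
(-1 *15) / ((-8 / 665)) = 9975 / 8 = 1246.88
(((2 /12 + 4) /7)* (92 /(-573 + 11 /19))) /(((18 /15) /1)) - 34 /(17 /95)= -190.08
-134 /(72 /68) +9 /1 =-1058 /9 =-117.56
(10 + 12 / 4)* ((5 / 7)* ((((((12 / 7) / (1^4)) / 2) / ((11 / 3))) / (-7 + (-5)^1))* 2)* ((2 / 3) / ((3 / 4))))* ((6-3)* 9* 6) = -28080 / 539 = -52.10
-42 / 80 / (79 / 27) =-567 / 3160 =-0.18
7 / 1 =7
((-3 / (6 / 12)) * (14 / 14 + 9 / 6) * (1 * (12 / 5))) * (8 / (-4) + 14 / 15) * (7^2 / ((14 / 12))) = 8064 / 5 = 1612.80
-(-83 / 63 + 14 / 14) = 20 / 63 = 0.32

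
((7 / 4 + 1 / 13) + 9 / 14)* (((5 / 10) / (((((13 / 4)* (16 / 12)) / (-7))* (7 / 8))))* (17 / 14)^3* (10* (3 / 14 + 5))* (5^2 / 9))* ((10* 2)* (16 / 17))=-94831015000 / 8521149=-11128.90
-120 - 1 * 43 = -163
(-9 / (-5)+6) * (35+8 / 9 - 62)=-203.67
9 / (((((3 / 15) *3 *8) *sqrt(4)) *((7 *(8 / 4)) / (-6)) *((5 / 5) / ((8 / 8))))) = -45 / 112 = -0.40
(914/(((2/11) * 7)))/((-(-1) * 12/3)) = 5027/28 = 179.54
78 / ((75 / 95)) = 494 / 5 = 98.80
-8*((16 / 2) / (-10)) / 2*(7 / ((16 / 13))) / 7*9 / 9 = 13 / 5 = 2.60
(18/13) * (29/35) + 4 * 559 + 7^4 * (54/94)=77337679/21385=3616.45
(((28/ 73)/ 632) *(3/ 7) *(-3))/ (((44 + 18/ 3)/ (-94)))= 423/ 288350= 0.00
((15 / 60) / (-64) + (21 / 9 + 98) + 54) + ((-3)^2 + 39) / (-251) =29712911 / 192768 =154.14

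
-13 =-13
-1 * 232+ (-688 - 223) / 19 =-5319 / 19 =-279.95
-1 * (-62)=62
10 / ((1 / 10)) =100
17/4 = 4.25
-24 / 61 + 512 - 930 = -25522 / 61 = -418.39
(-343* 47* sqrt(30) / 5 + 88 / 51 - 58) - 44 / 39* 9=-16121* sqrt(30) / 5 - 44042 / 663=-17726.10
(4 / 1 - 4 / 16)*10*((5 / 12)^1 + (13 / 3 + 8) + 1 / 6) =3875 / 8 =484.38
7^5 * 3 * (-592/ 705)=-9949744/ 235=-42339.34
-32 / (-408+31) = 0.08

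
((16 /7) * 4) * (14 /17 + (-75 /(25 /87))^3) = -19344183232 /119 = -162556161.61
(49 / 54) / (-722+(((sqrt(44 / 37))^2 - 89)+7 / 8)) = -7252 / 6465015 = -0.00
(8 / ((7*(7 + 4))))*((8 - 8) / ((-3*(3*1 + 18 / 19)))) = 0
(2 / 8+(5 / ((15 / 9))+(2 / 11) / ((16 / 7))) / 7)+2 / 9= 5057 / 5544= 0.91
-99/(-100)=99/100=0.99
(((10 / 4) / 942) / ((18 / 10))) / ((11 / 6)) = 25 / 31086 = 0.00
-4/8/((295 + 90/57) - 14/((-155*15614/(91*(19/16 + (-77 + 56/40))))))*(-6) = 1839329200/181811422947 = 0.01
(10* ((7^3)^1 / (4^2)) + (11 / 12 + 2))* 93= 161665 / 8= 20208.12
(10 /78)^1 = 5 /39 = 0.13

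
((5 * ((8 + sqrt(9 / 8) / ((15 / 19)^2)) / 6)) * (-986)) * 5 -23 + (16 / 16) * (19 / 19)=-98666 / 3 -177973 * sqrt(2) / 36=-39880.11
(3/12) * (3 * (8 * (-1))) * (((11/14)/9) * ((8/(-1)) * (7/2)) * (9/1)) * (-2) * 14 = -3696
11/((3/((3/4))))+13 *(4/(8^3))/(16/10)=2881/1024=2.81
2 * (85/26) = 85/13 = 6.54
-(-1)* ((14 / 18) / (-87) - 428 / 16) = -83809 / 3132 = -26.76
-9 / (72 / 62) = -31 / 4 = -7.75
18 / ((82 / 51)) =459 / 41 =11.20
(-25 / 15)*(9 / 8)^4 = -10935 / 4096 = -2.67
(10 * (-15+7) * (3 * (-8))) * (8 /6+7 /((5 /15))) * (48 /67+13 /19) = 1141120 /19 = 60058.95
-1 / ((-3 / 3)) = 1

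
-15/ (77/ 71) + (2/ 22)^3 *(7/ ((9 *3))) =-3479306/ 251559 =-13.83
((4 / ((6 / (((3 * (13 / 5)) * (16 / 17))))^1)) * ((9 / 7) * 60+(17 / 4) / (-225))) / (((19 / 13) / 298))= 195759511376 / 2543625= 76960.84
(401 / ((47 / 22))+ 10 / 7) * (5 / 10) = 94.57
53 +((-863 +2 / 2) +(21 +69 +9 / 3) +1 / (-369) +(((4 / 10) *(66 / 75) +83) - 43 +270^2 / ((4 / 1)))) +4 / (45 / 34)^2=7286121544 / 415125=17551.63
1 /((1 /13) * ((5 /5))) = 13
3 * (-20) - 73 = -133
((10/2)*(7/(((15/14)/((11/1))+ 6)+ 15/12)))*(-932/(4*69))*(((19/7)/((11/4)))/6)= -1239560/468441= -2.65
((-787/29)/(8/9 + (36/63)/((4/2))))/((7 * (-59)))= 7083/126614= 0.06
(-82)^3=-551368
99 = 99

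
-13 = -13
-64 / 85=-0.75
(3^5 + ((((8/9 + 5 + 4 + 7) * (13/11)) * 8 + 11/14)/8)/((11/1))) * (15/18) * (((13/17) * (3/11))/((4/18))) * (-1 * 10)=-9704703125/5068448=-1914.73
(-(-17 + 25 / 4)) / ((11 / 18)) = 387 / 22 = 17.59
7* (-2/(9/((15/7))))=-10/3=-3.33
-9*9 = -81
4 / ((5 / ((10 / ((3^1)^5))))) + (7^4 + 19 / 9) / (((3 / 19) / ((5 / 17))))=18492076 / 4131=4476.42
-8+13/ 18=-131/ 18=-7.28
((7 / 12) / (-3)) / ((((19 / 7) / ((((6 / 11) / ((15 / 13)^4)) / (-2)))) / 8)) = 2798978 / 31741875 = 0.09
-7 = -7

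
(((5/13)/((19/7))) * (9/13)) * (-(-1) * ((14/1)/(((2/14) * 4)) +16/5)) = 17451/6422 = 2.72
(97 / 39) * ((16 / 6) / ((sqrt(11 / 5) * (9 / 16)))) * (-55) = -62080 * sqrt(55) / 1053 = -437.22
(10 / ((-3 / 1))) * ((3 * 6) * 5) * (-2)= 600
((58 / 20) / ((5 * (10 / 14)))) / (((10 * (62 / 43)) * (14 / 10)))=1247 / 31000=0.04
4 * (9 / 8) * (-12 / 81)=-2 / 3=-0.67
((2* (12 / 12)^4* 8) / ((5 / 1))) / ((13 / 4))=64 / 65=0.98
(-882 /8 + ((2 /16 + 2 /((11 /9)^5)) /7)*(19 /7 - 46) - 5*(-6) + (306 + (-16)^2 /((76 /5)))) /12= 284624842031 /14394094176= 19.77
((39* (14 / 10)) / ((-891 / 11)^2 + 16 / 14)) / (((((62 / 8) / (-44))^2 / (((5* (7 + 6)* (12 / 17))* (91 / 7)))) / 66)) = 7923150563328 / 750440095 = 10558.01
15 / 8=1.88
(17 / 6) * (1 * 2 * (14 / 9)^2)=3332 / 243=13.71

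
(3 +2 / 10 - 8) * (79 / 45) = -632 / 75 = -8.43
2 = 2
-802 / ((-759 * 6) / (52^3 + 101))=18808103 / 759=24780.11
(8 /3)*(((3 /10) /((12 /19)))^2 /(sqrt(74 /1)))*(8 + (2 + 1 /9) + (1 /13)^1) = 53789*sqrt(74) /649350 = 0.71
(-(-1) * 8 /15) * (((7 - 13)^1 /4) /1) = -4 /5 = -0.80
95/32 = 2.97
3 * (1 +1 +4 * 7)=90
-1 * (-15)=15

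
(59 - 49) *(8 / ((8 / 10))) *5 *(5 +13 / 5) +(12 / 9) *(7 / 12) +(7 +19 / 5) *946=630791 / 45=14017.58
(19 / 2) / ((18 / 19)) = 361 / 36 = 10.03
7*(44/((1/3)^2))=2772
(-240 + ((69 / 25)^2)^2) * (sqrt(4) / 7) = -20309394 / 390625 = -51.99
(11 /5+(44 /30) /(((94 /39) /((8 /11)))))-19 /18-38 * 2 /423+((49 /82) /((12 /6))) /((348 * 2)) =1.41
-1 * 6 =-6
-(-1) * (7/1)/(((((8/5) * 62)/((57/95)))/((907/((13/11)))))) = 209517/6448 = 32.49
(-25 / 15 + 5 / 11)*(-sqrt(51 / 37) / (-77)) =-40*sqrt(1887) / 94017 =-0.02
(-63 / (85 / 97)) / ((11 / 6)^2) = -21.39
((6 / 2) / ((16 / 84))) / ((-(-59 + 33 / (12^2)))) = 108 / 403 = 0.27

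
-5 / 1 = -5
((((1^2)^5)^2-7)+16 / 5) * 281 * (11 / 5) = -43274 / 25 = -1730.96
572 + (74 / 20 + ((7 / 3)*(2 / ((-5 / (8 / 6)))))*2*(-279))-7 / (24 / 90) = 24877 / 20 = 1243.85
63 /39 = 21 /13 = 1.62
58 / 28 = 29 / 14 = 2.07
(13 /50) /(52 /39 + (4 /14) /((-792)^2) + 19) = 0.01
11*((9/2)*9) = 891/2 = 445.50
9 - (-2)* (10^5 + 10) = 200029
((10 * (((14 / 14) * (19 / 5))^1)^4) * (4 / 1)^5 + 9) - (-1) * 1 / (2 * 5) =533797091 / 250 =2135188.36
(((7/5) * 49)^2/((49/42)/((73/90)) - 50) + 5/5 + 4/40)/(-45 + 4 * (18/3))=5660593/1240750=4.56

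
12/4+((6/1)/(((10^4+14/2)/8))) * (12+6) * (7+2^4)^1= 49893/10007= 4.99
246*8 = 1968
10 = 10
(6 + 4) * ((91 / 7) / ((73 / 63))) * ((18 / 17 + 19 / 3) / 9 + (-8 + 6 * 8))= 17050670 / 3723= 4579.82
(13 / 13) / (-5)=-1 / 5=-0.20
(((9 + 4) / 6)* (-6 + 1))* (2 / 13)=-5 / 3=-1.67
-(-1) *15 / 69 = 5 / 23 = 0.22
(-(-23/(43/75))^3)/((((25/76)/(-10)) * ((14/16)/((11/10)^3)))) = -1661532820200/556549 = -2985420.55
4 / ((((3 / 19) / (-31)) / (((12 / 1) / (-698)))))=4712 / 349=13.50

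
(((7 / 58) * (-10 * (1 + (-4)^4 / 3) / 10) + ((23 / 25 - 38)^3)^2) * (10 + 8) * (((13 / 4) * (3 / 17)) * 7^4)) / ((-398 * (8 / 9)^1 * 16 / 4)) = -279156781568977096337285733 / 6131687500000000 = -45526909446.87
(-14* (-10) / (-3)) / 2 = -70 / 3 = -23.33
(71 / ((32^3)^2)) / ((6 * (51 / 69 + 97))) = 1633 / 14482629722112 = 0.00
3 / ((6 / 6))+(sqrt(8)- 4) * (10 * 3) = -117+60 * sqrt(2) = -32.15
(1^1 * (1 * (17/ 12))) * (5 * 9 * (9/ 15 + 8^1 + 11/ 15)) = 595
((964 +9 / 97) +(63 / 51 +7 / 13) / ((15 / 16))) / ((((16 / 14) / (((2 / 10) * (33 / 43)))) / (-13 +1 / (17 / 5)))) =-645773239881 / 391761175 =-1648.38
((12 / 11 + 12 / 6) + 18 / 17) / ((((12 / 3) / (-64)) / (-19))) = 235904 / 187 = 1261.52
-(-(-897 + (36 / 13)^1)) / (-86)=11625 / 1118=10.40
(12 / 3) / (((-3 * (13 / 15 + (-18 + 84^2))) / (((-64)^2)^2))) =-335544320 / 105583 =-3178.01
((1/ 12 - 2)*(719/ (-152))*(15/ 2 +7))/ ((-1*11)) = -479573/ 40128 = -11.95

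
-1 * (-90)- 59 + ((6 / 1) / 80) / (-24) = 9919 / 320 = 31.00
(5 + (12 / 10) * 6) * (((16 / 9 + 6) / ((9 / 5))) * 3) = 4270 / 27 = 158.15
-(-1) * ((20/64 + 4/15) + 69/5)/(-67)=-3451/16080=-0.21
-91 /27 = -3.37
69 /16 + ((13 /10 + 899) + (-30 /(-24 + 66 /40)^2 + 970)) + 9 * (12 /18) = 10020034747 /5328240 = 1880.55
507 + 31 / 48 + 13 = 24991 / 48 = 520.65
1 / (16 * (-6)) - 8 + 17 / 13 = -6.70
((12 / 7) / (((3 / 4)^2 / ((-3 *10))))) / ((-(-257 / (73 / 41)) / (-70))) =467200 / 10537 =44.34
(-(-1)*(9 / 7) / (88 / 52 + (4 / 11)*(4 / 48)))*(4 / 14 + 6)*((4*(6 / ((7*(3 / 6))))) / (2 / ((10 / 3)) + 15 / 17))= 38507040 / 1774339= 21.70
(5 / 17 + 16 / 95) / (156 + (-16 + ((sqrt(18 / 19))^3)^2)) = 269667 / 82117820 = 0.00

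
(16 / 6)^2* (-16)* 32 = -32768 / 9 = -3640.89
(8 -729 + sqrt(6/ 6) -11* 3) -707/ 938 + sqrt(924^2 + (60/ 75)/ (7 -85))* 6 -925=-224953/ 134 + 2* sqrt(32464832010)/ 65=3865.25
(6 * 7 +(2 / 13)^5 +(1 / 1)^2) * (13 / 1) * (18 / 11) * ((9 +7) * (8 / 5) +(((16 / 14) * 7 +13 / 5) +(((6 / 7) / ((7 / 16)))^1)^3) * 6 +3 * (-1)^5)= 2018169523680822 / 16800865445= 120122.95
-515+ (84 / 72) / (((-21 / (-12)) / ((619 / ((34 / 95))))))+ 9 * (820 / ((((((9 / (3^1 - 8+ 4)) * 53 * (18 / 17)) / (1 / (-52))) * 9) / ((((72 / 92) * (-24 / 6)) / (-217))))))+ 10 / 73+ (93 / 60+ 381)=784080283558181 / 768158920620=1020.73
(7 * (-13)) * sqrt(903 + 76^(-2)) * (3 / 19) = -273 * sqrt(5215729) / 1444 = -431.77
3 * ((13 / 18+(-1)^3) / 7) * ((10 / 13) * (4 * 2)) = -200 / 273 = -0.73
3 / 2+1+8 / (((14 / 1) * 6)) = 109 / 42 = 2.60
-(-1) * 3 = 3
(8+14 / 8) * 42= 819 / 2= 409.50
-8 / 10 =-4 / 5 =-0.80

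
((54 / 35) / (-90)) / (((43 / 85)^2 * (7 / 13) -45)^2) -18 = -2237145674266299 / 124285811979868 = -18.00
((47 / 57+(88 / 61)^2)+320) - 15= 65305880 / 212097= 307.91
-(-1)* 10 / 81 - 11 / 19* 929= -827549 / 1539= -537.72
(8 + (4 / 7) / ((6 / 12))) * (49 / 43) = 448 / 43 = 10.42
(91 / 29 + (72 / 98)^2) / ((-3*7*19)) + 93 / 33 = 858424276 / 305601681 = 2.81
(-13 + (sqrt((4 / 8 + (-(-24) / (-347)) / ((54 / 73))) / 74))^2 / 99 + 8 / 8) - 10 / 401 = -220645002973 / 18349036596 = -12.02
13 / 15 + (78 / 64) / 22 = 9737 / 10560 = 0.92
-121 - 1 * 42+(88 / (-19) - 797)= -18328 / 19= -964.63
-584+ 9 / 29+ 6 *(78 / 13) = -15883 / 29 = -547.69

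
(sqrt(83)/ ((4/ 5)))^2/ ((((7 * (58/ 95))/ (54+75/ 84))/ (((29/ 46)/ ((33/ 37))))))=1177.44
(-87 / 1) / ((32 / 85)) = -7395 / 32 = -231.09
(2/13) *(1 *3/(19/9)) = 54/247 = 0.22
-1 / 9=-0.11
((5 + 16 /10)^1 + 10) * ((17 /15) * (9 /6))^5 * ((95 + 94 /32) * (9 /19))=10934.29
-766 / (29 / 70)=-1848.97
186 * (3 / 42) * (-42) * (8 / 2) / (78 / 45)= -1287.69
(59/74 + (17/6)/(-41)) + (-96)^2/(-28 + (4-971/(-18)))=756742534/2452989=308.50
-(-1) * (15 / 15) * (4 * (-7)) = -28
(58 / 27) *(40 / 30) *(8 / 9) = 1856 / 729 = 2.55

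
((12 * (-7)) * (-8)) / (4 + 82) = 336 / 43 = 7.81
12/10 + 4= 26/5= 5.20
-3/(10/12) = -18/5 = -3.60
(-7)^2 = 49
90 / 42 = 15 / 7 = 2.14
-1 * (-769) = 769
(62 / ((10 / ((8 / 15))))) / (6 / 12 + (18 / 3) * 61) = 496 / 54975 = 0.01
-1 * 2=-2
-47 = -47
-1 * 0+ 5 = 5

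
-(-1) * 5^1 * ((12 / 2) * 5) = 150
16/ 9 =1.78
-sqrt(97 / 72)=-sqrt(194) / 12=-1.16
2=2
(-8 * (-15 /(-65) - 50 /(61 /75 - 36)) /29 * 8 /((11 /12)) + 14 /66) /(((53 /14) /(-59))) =1121875442 /19121817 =58.67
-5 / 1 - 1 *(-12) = 7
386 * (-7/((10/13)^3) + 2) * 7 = -36150.06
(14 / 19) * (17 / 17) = 14 / 19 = 0.74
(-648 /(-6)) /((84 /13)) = 117 /7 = 16.71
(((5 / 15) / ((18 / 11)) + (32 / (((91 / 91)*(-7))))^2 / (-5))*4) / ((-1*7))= 105202 / 46305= 2.27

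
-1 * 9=-9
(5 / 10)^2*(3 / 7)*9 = 27 / 28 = 0.96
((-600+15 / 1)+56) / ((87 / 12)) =-2116 / 29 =-72.97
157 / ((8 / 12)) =471 / 2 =235.50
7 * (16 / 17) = 112 / 17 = 6.59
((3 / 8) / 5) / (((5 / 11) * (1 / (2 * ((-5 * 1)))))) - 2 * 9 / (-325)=-2073 / 1300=-1.59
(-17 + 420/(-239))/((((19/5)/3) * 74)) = -67245/336034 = -0.20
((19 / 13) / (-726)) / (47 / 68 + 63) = -646 / 20437989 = -0.00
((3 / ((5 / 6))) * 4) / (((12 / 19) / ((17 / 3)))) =646 / 5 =129.20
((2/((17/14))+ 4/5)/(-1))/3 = -208/255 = -0.82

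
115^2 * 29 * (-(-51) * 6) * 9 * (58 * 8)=490089722400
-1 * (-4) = 4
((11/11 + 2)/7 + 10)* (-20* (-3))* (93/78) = 67890/91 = 746.04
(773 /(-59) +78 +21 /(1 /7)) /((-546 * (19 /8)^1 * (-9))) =376 /20709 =0.02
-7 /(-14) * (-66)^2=2178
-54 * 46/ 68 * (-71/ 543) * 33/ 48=3.28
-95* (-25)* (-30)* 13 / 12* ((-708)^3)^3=3450216073998379875634298880000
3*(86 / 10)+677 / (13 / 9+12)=46074 / 605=76.16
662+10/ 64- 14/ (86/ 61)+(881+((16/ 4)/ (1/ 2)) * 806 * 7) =64216855/ 1376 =46669.23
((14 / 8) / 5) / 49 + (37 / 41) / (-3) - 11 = -194477 / 17220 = -11.29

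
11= 11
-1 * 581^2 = -337561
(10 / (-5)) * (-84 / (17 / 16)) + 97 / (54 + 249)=816113 / 5151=158.44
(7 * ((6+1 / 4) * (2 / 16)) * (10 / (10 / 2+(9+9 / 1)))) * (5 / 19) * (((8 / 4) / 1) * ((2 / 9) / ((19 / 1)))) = 4375 / 298908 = 0.01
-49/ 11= -4.45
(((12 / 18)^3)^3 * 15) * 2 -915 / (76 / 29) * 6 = -522093845 / 249318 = -2094.09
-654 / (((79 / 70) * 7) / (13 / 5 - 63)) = 395016 / 79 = 5000.20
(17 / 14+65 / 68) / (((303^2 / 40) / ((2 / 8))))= 5165 / 21850542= 0.00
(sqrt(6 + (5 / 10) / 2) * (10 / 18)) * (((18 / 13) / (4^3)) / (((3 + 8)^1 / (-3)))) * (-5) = 375 / 9152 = 0.04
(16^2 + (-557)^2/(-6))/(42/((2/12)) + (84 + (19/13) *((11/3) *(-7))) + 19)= -4013269/24764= -162.06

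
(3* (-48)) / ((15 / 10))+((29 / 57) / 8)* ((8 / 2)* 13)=-10567 / 114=-92.69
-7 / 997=-0.01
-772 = -772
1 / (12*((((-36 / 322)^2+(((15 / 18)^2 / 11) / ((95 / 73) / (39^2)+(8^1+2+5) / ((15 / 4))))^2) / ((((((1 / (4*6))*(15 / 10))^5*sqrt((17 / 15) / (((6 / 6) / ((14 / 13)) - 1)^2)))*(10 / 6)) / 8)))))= 0.00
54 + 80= 134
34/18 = 17/9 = 1.89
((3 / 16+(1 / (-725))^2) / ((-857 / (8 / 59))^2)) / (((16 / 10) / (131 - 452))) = -506182011 / 537528717732250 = -0.00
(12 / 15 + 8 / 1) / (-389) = -44 / 1945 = -0.02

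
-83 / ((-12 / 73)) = 6059 / 12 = 504.92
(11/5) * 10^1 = 22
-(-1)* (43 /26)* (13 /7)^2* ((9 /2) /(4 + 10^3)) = 5031 /196784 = 0.03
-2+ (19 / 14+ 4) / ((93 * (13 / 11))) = -11009 / 5642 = -1.95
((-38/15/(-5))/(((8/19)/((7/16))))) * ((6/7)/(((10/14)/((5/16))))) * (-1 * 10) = -2527/1280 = -1.97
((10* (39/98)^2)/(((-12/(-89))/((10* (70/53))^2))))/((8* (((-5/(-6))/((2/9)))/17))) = 1161.07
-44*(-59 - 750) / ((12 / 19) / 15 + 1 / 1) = 307420 / 9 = 34157.78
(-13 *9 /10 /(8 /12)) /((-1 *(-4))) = -351 /80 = -4.39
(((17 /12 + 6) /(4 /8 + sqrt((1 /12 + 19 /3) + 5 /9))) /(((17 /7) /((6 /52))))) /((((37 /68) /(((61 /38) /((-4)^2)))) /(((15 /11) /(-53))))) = 5130405 /41260318528 -1710135* sqrt(251) /41260318528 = -0.00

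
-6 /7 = -0.86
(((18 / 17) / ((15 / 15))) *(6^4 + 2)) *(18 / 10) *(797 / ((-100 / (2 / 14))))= -41897493 / 14875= -2816.64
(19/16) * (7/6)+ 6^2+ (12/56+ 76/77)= 285233/7392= 38.59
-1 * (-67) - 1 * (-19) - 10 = 76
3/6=1/2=0.50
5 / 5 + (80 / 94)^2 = 3809 / 2209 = 1.72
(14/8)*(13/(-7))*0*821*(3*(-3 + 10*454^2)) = 0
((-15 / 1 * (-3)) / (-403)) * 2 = -90 / 403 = -0.22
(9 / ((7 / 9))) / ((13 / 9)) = 8.01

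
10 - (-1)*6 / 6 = 11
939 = 939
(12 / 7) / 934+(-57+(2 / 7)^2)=-1302421 / 22883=-56.92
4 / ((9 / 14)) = 56 / 9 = 6.22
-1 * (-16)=16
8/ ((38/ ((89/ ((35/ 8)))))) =2848/ 665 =4.28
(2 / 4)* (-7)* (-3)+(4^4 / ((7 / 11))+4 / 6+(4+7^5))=723427 / 42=17224.45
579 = 579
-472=-472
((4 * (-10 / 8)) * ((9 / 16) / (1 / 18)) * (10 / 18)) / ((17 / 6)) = -675 / 68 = -9.93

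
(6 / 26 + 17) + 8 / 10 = 1172 / 65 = 18.03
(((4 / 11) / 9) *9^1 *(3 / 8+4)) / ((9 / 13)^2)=5915 / 1782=3.32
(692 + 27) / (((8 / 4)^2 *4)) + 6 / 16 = 725 / 16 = 45.31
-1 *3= -3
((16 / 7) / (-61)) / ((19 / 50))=-800 / 8113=-0.10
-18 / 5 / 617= -18 / 3085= -0.01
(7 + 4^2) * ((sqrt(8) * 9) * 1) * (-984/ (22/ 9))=-1833192 * sqrt(2)/ 11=-235684.09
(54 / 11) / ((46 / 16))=432 / 253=1.71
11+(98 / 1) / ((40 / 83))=4287 / 20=214.35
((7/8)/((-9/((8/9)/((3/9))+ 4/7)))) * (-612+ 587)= 7.87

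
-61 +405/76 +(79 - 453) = -32655/76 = -429.67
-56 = -56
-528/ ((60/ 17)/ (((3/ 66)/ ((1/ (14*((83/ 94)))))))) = -19754/ 235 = -84.06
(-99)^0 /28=1 /28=0.04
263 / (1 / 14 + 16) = 16.36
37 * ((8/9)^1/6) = 148/27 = 5.48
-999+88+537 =-374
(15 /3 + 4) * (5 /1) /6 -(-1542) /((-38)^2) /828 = 1494797 /199272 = 7.50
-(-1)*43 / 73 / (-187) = -43 / 13651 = -0.00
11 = 11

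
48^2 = 2304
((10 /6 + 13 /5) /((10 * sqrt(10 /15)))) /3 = 16 * sqrt(6) /225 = 0.17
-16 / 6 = -8 / 3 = -2.67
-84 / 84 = -1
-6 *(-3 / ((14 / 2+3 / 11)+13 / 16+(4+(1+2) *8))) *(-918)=-969408 / 2117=-457.92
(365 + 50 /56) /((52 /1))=10245 /1456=7.04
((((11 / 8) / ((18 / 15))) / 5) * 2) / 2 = 11 / 48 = 0.23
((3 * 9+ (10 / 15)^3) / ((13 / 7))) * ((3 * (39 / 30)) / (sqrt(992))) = 5159 * sqrt(62) / 22320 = 1.82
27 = 27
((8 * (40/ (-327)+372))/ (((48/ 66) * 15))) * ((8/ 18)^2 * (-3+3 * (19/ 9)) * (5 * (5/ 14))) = 76436800/ 238383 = 320.65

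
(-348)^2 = 121104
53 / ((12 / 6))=53 / 2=26.50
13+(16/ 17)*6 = 317/ 17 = 18.65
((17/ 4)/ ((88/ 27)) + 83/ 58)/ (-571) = -27919/ 5828768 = -0.00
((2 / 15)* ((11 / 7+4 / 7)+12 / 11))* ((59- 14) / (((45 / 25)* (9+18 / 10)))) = 2075 / 2079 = 1.00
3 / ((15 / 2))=2 / 5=0.40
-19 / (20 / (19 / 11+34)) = -7467 / 220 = -33.94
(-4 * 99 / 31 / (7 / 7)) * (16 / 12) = -528 / 31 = -17.03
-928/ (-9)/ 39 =928/ 351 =2.64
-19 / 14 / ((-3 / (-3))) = -19 / 14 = -1.36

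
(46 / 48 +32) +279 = 7487 / 24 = 311.96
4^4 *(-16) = -4096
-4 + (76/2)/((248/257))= 4387/124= 35.38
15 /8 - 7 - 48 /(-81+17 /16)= -46295 /10232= -4.52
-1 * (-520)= 520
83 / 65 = 1.28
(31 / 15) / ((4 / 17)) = 527 / 60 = 8.78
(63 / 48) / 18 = 7 / 96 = 0.07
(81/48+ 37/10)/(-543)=-431/43440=-0.01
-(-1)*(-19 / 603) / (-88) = 0.00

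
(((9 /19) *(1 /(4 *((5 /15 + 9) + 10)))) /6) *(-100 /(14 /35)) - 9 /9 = -5533 /4408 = -1.26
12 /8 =3 /2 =1.50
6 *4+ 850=874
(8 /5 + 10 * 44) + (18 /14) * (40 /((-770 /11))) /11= 1189932 /2695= 441.53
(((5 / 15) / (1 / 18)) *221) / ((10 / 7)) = 4641 / 5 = 928.20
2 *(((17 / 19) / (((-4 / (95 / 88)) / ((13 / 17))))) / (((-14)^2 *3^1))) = -65 / 103488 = -0.00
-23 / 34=-0.68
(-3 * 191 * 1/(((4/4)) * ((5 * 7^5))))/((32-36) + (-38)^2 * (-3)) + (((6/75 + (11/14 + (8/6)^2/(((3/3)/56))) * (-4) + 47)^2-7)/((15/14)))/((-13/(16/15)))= -103722752290521598427/10791215867250000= -9611.78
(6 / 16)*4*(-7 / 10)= -21 / 20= -1.05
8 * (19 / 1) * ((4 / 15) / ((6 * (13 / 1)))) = 304 / 585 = 0.52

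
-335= -335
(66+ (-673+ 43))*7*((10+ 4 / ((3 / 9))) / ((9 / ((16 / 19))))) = -463232 / 57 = -8126.88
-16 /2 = -8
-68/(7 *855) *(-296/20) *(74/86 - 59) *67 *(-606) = 6810308800/17157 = 396940.54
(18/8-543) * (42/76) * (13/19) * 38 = -590499/76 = -7769.72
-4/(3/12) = -16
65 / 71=0.92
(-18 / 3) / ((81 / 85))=-170 / 27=-6.30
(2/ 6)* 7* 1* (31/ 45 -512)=-1193.06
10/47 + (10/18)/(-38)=3185/16074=0.20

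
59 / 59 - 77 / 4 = -73 / 4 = -18.25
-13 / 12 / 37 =-13 / 444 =-0.03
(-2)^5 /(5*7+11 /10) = -320 /361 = -0.89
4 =4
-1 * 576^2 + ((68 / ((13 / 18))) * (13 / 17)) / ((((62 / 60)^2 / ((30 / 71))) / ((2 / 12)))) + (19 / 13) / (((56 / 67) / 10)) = -8239464378869 / 24836084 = -331753.77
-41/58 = -0.71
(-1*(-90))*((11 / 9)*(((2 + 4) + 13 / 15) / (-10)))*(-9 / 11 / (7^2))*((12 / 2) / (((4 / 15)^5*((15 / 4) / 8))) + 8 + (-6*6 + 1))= 46795887 / 3920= 11937.73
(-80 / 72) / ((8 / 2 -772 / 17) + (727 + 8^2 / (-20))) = -0.00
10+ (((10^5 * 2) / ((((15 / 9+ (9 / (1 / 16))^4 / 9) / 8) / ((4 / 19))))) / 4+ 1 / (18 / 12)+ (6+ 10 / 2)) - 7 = 14.67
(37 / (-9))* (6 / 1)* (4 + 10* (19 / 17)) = -6364 / 17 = -374.35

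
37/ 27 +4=145/ 27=5.37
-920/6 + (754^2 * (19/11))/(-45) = -10877704/495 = -21975.16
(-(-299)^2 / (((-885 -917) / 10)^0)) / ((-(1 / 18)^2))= 28965924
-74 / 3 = -24.67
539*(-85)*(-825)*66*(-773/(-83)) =1928346477750/83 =23233090093.37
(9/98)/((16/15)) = 135/1568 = 0.09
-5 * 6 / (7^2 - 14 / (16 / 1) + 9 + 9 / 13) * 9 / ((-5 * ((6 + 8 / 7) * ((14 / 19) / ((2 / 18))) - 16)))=26676 / 895937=0.03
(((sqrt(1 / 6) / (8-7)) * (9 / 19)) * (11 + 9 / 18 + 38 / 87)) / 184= 2077 * sqrt(6) / 405536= 0.01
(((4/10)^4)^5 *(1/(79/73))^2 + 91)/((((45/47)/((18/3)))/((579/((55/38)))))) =37339149448050857767849084/163676738739013671875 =228127.40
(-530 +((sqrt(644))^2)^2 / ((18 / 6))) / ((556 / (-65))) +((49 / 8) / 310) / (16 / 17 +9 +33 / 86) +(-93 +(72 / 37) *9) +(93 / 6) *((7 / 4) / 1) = -1165885774001131 / 72199234050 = -16148.17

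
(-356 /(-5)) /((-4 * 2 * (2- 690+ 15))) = 89 /6730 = 0.01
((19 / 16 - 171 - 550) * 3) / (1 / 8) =-17275.50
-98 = -98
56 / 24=7 / 3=2.33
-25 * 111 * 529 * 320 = -469752000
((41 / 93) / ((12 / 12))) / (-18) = -41 / 1674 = -0.02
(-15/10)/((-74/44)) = 33/37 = 0.89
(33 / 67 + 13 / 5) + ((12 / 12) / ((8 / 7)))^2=82719 / 21440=3.86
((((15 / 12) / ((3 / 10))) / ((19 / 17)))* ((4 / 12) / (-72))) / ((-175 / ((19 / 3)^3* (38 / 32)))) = 116603 / 3919104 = 0.03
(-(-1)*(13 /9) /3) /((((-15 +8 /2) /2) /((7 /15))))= -182 /4455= -0.04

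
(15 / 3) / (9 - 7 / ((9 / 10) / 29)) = -0.02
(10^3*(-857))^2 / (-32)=-22951531250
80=80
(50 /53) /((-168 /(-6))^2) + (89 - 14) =1558225 /20776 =75.00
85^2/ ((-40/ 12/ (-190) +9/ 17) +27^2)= 9.90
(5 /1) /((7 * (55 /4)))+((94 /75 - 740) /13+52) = -27574 /5775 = -4.77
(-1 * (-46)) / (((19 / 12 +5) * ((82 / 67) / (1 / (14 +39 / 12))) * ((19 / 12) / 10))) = 128640 / 61541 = 2.09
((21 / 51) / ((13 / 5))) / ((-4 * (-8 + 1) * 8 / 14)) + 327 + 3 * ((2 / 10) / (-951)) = 1832743059 / 5604560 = 327.01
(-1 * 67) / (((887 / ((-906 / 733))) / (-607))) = -36846114 / 650171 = -56.67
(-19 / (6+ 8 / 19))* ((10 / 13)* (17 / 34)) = -1805 / 1586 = -1.14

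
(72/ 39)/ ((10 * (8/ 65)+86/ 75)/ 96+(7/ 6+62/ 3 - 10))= 0.16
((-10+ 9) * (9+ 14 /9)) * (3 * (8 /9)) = -760 /27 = -28.15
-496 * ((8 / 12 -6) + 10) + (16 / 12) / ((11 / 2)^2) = -840208 / 363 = -2314.62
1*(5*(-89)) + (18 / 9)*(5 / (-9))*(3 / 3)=-446.11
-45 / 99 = -5 / 11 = -0.45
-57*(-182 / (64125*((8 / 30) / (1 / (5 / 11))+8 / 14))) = 7007 / 30000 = 0.23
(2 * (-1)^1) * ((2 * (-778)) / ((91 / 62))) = 2120.26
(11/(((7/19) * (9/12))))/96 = 209/504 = 0.41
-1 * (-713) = 713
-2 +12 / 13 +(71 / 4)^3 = 4651947 / 832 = 5591.28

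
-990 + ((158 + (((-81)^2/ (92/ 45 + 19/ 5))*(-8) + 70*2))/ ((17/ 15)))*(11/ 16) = -223806165/ 35768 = -6257.16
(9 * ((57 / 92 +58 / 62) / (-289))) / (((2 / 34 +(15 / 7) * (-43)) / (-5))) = -1397025 / 531287672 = -0.00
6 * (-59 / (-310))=177 / 155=1.14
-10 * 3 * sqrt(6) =-30 * sqrt(6) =-73.48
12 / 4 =3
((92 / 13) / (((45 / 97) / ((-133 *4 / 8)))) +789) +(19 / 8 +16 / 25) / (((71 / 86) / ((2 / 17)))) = -1588769977 / 7060950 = -225.01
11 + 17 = 28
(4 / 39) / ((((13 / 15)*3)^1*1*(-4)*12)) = -5 / 6084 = -0.00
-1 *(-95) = 95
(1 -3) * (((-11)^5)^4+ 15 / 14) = -9418499929055840128829 / 7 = -1345499989865120018404.14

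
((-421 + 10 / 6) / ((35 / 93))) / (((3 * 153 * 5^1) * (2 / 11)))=-12617 / 4725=-2.67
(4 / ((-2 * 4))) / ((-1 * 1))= 1 / 2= 0.50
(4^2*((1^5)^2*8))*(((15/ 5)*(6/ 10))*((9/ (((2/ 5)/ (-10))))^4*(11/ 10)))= 649539000000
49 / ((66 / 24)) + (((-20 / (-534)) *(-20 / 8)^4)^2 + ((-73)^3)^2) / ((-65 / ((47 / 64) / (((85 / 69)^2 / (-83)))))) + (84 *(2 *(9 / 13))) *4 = 15673427061597668542167511 / 167603797504000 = 93514749039.17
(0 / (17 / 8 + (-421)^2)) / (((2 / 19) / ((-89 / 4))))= 0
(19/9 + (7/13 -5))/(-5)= 0.47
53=53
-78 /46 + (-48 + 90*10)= 19557 /23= 850.30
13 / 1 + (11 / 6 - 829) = -4885 / 6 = -814.17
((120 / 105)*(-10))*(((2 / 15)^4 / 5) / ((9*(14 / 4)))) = -512 / 22325625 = -0.00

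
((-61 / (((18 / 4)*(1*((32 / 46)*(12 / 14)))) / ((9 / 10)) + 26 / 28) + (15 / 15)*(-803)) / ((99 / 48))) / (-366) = 8244952 / 7603101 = 1.08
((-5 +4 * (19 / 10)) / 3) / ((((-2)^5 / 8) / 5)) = -13 / 12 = -1.08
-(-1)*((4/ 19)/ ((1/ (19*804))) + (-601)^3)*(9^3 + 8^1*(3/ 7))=-1112961905295/ 7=-158994557899.29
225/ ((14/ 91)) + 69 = 3063/ 2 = 1531.50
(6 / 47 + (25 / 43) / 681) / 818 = 176873 / 1125814218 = 0.00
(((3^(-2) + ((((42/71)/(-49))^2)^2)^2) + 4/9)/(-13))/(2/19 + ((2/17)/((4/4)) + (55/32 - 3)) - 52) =192386066346455747527031264/238859835500033837087508498807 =0.00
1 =1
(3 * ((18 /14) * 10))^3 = 19683000 /343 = 57384.84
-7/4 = -1.75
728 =728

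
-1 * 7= -7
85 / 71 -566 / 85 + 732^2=3233664879 / 6035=535818.54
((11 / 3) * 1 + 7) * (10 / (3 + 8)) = 320 / 33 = 9.70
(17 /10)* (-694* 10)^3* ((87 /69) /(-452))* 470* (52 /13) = 7745031502664000 /2599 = 2980004425803.77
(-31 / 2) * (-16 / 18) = 13.78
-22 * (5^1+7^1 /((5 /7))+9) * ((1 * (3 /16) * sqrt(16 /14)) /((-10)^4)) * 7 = -3927 * sqrt(14) /200000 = -0.07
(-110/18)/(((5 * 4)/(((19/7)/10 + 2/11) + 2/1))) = -0.75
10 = 10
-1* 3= -3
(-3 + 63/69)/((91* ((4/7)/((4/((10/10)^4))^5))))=-12288/299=-41.10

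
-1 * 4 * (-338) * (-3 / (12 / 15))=-5070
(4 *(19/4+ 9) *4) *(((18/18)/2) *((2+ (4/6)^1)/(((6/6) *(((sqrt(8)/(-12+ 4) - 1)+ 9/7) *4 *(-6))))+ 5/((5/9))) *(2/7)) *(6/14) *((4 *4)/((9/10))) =70400 *sqrt(2)/459+ 52412800/22491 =2547.30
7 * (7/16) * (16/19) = 49/19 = 2.58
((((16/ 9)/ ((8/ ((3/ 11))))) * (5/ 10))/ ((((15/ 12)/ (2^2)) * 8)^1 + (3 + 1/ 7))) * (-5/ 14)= -5/ 2607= -0.00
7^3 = 343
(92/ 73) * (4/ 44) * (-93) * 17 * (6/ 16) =-109089/ 1606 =-67.93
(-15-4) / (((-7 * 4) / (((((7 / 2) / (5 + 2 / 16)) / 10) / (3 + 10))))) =0.00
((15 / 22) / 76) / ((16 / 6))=45 / 13376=0.00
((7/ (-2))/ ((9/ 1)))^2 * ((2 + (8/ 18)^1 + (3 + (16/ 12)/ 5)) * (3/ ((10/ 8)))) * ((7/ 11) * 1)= 88151/ 66825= 1.32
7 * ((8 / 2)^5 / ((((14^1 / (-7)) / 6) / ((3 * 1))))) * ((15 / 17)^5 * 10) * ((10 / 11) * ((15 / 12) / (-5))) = 1224720000000 / 15618427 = 78415.07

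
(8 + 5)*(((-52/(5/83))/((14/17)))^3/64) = -80233262194891/343000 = -233916216.31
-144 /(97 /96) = -13824 /97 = -142.52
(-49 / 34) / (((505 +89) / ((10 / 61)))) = -245 / 615978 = -0.00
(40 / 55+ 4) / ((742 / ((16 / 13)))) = 32 / 4081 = 0.01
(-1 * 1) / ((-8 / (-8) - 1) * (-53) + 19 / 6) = -6 / 19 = -0.32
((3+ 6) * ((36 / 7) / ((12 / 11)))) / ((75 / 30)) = 594 / 35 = 16.97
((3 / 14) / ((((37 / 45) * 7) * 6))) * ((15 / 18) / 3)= 25 / 14504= 0.00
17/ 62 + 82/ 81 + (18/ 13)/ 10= 465163/ 326430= 1.43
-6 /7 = -0.86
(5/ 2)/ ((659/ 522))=1305/ 659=1.98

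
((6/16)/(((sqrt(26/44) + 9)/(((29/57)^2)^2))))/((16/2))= 268279/763159776 - 24389* sqrt(286)/13736875968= 0.00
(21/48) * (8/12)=7/24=0.29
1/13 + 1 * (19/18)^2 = 5017/4212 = 1.19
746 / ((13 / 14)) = 10444 / 13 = 803.38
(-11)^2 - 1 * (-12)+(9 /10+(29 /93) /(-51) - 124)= 469267 /47430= 9.89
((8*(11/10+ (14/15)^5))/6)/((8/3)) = 2746273/3037500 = 0.90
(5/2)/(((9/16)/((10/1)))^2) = 64000/81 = 790.12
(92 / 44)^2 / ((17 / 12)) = 3.09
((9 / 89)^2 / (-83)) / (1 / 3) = -243 / 657443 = -0.00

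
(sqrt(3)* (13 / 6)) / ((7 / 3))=13* sqrt(3) / 14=1.61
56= 56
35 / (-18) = -35 / 18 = -1.94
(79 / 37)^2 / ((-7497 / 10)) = -62410 / 10263393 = -0.01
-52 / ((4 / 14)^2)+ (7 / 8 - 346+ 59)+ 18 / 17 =-125401 / 136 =-922.07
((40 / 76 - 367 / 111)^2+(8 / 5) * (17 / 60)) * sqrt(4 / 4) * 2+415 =47966322461 / 111197025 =431.36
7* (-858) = -6006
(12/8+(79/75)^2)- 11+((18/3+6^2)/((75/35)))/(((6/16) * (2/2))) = 493607/11250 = 43.88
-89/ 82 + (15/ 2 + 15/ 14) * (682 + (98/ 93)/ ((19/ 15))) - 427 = 5424.76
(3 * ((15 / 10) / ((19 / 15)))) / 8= 135 / 304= 0.44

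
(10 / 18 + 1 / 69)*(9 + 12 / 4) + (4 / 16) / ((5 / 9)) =10061 / 1380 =7.29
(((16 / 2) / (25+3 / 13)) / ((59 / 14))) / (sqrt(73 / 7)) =182 * sqrt(511) / 176587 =0.02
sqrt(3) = 1.73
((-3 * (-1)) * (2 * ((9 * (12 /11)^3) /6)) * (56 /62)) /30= 72576 /206305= 0.35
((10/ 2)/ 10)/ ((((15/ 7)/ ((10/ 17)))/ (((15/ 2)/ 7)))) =5/ 34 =0.15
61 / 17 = 3.59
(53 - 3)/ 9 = 50/ 9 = 5.56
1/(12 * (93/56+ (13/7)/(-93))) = 434/8545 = 0.05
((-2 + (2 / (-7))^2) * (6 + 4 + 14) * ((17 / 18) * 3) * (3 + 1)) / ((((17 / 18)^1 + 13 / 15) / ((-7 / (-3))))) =-767040 / 1141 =-672.25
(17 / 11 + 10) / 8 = 1.44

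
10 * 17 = 170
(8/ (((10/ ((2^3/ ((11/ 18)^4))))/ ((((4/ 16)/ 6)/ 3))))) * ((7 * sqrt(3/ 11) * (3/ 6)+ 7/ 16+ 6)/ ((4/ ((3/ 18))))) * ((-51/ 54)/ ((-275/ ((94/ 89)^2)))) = 56780136 * sqrt(33)/ 1754066835125+ 104434893/ 159460621375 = 0.00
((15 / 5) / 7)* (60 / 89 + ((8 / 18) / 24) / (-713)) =2310031 / 7995582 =0.29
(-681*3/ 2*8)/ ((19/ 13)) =-106236/ 19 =-5591.37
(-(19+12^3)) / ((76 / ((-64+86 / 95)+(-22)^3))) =888833419 / 3610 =246214.24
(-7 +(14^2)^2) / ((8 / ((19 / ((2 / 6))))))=2189313 / 8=273664.12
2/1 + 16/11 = 38/11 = 3.45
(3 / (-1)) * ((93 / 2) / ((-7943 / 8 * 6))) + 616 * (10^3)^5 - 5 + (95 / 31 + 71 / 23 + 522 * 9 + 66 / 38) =66283953736000505836064504 / 107603821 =616000000000004700.91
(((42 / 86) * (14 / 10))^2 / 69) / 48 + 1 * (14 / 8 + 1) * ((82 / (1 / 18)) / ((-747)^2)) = 7820735201 / 1054686610800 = 0.01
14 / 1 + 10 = 24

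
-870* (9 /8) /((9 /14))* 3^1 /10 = -1827 /4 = -456.75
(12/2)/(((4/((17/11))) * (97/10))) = 255/1067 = 0.24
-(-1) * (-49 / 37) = -49 / 37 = -1.32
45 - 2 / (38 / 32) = 823 / 19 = 43.32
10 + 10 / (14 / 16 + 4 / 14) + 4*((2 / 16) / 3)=1465 / 78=18.78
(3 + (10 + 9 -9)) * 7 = 91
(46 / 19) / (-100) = -23 / 950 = -0.02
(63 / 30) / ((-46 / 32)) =-168 / 115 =-1.46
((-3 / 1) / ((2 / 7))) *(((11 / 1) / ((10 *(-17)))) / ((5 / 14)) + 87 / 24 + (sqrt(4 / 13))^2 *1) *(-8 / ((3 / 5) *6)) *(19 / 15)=22053661 / 198900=110.88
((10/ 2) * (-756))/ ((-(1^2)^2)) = 3780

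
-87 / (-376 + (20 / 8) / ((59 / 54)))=5133 / 22049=0.23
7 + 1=8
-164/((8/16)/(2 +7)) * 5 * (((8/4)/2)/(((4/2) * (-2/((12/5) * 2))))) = 17712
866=866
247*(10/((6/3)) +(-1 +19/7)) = 11609/7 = 1658.43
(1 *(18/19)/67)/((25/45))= 162/6365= 0.03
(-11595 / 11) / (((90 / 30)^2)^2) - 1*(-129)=34448 / 297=115.99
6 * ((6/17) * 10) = 360/17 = 21.18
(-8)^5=-32768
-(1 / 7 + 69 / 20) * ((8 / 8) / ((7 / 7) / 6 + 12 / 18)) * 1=-1509 / 350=-4.31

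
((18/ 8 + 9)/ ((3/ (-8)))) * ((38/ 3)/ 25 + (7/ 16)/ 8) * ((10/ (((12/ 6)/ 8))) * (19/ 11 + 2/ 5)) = -630513/ 440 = -1432.98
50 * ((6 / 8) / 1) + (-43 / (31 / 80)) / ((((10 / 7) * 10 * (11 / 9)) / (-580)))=2539527 / 682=3723.65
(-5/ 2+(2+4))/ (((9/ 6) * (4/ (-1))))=-7/ 12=-0.58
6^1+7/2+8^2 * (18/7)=2437/14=174.07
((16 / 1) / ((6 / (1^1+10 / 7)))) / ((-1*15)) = -136 / 315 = -0.43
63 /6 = 21 /2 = 10.50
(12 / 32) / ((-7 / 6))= -9 / 28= -0.32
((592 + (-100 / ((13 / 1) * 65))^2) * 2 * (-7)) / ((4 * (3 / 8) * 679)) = -67634048 / 8311251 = -8.14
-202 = -202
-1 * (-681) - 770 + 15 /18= -529 /6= -88.17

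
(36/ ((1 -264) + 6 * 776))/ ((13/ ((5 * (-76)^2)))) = 1039680/ 57109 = 18.21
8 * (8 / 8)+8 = 16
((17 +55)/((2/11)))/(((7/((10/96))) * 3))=55/28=1.96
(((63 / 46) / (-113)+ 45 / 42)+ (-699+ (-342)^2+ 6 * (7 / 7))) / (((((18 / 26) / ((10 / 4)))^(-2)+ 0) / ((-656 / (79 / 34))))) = -595383778944 / 236509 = -2517383.18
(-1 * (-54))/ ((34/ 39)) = 1053/ 17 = 61.94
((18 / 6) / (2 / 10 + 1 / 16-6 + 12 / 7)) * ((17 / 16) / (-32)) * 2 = 595 / 12016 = 0.05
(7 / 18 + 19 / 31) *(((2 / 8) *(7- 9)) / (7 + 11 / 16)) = -2236 / 34317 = -0.07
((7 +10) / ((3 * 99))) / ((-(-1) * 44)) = 17 / 13068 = 0.00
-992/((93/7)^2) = -1568/279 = -5.62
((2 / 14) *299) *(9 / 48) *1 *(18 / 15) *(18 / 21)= 8073 / 980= 8.24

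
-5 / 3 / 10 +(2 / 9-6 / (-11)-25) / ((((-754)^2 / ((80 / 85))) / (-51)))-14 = -132871423 / 9380514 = -14.16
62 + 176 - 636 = -398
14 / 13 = 1.08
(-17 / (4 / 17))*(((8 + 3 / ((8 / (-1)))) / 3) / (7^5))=-0.01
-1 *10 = -10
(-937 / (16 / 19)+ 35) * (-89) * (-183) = -280836741 / 16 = -17552296.31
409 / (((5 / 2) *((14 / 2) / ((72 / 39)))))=19632 / 455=43.15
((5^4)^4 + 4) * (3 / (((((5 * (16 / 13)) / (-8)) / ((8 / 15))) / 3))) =-23803710938124 / 25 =-952148437524.96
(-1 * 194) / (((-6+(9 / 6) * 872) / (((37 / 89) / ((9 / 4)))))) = -14356 / 521451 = -0.03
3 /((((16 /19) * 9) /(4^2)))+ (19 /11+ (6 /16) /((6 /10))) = 2293 /264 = 8.69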